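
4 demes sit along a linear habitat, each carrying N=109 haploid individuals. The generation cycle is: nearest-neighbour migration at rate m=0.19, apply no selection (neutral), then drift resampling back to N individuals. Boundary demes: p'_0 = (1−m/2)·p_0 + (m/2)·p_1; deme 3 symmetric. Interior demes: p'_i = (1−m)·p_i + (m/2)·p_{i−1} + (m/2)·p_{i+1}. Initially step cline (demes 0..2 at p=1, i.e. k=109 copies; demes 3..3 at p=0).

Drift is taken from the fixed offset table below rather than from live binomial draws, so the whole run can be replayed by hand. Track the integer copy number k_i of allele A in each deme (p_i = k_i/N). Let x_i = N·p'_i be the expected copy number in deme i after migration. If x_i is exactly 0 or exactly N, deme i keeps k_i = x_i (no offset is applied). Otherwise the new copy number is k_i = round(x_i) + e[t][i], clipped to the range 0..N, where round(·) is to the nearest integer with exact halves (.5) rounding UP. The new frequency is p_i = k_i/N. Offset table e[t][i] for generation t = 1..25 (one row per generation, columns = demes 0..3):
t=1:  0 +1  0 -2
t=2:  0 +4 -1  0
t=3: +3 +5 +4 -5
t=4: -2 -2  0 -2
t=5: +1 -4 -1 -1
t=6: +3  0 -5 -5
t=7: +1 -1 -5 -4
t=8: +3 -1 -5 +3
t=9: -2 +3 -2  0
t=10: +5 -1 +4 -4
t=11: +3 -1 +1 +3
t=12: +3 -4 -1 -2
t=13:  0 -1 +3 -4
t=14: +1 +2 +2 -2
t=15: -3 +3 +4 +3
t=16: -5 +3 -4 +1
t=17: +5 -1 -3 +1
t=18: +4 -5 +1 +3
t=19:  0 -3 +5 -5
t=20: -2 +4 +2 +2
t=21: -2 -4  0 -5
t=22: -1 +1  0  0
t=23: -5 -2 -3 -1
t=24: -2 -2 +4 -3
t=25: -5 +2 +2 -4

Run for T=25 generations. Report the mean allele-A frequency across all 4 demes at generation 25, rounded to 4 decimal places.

0.6445

t=0: k=[109 109 109 0]
t=1: x=[109.0000 109.0000 98.6450 10.3550] k=[109 109 99 8]
t=2: x=[109.0000 108.0500 91.3050 16.6450] k=[109 109 90 17]
t=3: x=[109.0000 107.1950 84.8700 23.9350] k=[109 109 89 19]
t=4: x=[109.0000 107.1000 84.2500 25.6500] k=[109 105 84 24]
t=5: x=[108.6200 103.3850 80.2950 29.7000] k=[109 99 79 29]
t=6: x=[108.0500 98.0500 76.1500 33.7500] k=[109 98 71 29]
t=7: x=[107.9550 96.4800 69.5750 32.9900] k=[109 95 65 29]
t=8: x=[107.6700 93.4800 64.4300 32.4200] k=[109 92 59 35]
t=9: x=[107.3850 90.4800 59.8550 37.2800] k=[105 93 58 37]
t=10: x=[103.8600 90.8150 59.3300 38.9950] k=[109 90 63 35]
t=11: x=[107.1950 89.2400 62.9050 37.6600] k=[109 88 64 41]
t=12: x=[107.0050 87.7150 64.0950 43.1850] k=[109 84 63 41]
t=13: x=[106.6250 84.3800 62.9050 43.0900] k=[107 83 66 39]
t=14: x=[104.7200 83.6650 65.0500 41.5650] k=[106 86 67 40]
t=15: x=[104.1000 86.0950 66.2400 42.5650] k=[101 89 70 46]
t=16: x=[99.8600 88.3350 69.5250 48.2800] k=[95 91 66 49]
t=17: x=[94.6200 89.0050 66.7600 50.6150] k=[100 88 64 52]
t=18: x=[98.8600 86.8600 65.1400 53.1400] k=[103 82 66 56]
t=19: x=[101.0050 82.4750 66.5700 56.9500] k=[101 79 72 52]
t=20: x=[98.9100 80.4250 70.7650 53.9000] k=[97 84 73 56]
t=21: x=[95.7650 84.1900 72.4300 57.6150] k=[94 80 72 53]
t=22: x=[92.6700 80.5700 70.9550 54.8050] k=[92 82 71 55]
t=23: x=[91.0500 81.9050 70.5250 56.5200] k=[86 80 68 56]
t=24: x=[85.4300 79.4300 68.0000 57.1400] k=[83 77 72 54]
t=25: x=[82.4300 77.0950 70.7650 55.7100] k=[77 79 73 52]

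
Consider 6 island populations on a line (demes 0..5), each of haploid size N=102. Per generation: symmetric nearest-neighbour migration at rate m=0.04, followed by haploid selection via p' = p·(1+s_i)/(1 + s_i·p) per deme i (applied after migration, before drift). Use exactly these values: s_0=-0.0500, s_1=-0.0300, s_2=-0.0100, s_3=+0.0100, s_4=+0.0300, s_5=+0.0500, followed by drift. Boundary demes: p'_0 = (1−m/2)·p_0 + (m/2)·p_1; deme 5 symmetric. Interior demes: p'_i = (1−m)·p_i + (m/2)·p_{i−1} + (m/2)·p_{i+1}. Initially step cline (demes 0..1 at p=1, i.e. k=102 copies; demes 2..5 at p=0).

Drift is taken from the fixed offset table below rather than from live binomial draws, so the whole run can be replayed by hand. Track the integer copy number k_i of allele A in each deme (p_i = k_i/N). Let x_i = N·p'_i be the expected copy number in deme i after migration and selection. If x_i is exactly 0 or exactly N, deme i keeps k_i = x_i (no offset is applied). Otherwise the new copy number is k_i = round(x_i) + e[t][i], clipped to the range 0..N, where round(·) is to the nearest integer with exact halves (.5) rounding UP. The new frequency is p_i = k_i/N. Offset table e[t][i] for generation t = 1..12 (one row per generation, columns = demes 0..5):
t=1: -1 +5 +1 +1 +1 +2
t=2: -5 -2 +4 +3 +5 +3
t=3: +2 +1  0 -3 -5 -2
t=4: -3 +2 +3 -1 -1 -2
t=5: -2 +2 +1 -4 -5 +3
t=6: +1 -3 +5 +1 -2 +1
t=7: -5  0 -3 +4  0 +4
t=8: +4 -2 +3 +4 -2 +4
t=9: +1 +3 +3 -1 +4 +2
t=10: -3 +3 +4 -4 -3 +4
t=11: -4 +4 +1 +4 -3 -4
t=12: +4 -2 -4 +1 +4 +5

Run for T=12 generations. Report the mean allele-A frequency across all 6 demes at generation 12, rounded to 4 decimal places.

t=0: k=[102 102 0 0 0 0]
t=1: x=[102.0000 99.8982 2.0200 0.0000 0.0000 0.0000] k=[102 102 3 0 0 0]
t=2: x=[102.0000 99.9600 4.8732 0.0606 0.0000 0.0000] k=[102 98 9 3 0 0]
t=3: x=[101.9158 96.1338 10.5644 3.0897 0.0618 0.0000] k=[102 97 11 0 0 0]
t=4: x=[101.8947 95.1889 12.3902 0.2222 0.0000 0.0000] k=[99 97 15 0 0 0]
t=5: x=[98.8050 95.2095 16.2026 0.3030 0.0000 0.0000] k=[97 97 17 0 0 0]
t=6: x=[96.7504 95.2095 18.1098 0.3434 0.0000 0.0000] k=[98 92 23 1 0 0]
t=7: x=[97.6724 90.4313 23.7564 1.4340 0.0206 0.0000] k=[93 90 21 5 0 0]
t=8: x=[92.5075 88.3233 21.8867 5.2695 0.1030 0.0000] k=[97 86 25 9 0 0]
t=9: x=[96.5200 84.5641 25.7063 9.2231 0.1854 0.0000] k=[98 88 29 8 4 0]
t=10: x=[97.5885 86.6265 29.5486 8.4165 4.1152 0.0840] k=[95 90 34 4 1 4]
t=11: x=[94.5536 88.6301 34.2909 4.5834 1.1532 4.1290] k=[91 93 35 9 0 0]
t=12: x=[90.5280 91.5170 35.4073 9.4248 0.1854 0.0000] k=[95 90 31 10 4 0]

0.3758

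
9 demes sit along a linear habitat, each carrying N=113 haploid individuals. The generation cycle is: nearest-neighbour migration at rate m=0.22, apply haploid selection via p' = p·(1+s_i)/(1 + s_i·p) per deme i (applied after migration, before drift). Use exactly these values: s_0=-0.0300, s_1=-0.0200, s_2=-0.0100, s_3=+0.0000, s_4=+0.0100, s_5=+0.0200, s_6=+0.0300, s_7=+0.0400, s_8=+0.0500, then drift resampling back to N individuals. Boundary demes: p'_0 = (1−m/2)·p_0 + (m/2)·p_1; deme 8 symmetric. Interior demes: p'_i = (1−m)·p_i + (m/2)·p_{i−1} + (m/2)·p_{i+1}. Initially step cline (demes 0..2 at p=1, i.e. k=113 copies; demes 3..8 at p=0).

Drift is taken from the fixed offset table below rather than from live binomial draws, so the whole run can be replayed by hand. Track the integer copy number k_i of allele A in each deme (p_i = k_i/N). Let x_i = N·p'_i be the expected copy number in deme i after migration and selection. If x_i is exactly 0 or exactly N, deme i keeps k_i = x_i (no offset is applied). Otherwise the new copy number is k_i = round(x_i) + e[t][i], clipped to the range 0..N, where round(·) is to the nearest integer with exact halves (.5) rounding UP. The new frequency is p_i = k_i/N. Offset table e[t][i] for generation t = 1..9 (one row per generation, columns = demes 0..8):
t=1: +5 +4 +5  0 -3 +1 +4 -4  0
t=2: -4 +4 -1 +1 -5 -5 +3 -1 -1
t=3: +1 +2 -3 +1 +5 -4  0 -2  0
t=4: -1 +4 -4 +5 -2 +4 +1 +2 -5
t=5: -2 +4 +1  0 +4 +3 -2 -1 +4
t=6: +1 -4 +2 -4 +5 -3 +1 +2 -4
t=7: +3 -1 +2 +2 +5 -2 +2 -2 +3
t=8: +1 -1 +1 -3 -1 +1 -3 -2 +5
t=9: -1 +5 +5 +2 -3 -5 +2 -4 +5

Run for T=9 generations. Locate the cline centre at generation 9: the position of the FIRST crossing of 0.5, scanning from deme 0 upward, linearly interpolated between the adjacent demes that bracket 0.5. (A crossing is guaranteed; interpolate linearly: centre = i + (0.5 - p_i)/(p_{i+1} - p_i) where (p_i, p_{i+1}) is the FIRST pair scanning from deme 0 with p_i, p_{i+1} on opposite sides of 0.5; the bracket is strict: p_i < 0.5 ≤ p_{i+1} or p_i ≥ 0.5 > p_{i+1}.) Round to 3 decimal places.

2.681

t=0: k=[113 113 113 0 0 0 0 0 0]
t=1: x=[113.0000 113.0000 100.4584 12.4300 0.0000 0.0000 0.0000 0.0000 0.0000] k=[113 113 105 12 0 0 0 0 0]
t=2: x=[113.0000 112.1022 95.5019 20.9100 1.3330 0.0000 0.0000 0.0000 0.0000] k=[113 113 95 22 0 0 0 0 0]
t=3: x=[113.0000 110.9803 88.7592 27.6100 2.4437 0.0000 0.0000 0.0000 0.0000] k=[113 113 86 29 7 0 0 0 0]
t=4: x=[113.0000 109.9710 82.4766 32.8500 8.7298 0.7853 0.0000 0.0000 0.0000] k=[113 113 78 38 7 5 0 0 0]
t=5: x=[113.0000 109.0742 77.2047 38.9900 10.2826 4.7595 0.5664 0.0000 0.0000] k=[113 113 78 39 14 8 0 0 0]
t=6: x=[113.0000 109.0742 77.3151 40.5400 16.2278 7.9247 0.9062 0.0000 0.0000] k=[113 105 79 37 21 5 2 0 0]
t=7: x=[112.0930 102.8346 76.9939 39.8600 21.1707 6.5511 2.1721 0.2288 0.0000] k=[113 102 79 42 26 5 4 0 0]
t=8: x=[111.7530 100.4565 77.2147 44.3100 25.6467 7.3347 3.7764 0.4575 0.0000] k=[113 99 78 41 25 8 1 0 0]
t=9: x=[111.4130 97.9687 75.9903 43.3100 25.0836 9.2671 1.7090 0.1144 0.0000] k=[110 103 81 45 22 4 4 0 0]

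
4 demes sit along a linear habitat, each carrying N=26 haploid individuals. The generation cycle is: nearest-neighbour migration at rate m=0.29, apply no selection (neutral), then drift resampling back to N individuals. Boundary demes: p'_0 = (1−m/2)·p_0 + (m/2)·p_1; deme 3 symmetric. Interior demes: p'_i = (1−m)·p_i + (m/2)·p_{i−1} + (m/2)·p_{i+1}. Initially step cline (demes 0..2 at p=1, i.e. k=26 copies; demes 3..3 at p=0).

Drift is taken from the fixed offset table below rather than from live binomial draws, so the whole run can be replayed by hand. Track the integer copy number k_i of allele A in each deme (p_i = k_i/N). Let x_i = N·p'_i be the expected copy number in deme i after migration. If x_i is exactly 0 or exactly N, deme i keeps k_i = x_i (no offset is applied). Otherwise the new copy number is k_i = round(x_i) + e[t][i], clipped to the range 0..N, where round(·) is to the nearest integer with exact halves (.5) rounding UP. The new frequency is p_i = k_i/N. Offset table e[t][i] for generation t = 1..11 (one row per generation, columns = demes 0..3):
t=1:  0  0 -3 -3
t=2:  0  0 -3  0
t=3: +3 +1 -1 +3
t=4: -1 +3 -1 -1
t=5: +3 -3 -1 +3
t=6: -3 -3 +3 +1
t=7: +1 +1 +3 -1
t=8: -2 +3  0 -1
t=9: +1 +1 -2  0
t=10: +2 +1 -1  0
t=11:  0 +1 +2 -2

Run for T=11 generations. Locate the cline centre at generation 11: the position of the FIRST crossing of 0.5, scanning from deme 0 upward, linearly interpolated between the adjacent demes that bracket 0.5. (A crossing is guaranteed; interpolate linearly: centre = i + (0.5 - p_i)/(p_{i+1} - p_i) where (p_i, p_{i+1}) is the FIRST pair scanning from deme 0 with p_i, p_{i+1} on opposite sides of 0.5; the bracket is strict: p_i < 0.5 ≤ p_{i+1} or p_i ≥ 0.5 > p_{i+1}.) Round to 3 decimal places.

2.857

t=0: k=[26 26 26 0]
t=1: x=[26.0000 26.0000 22.2300 3.7700] k=[26 26 19 1]
t=2: x=[26.0000 24.9850 17.4050 3.6100] k=[26 25 14 4]
t=3: x=[25.8550 23.5500 14.1450 5.4500] k=[26 25 13 8]
t=4: x=[25.8550 23.4050 14.0150 8.7250] k=[25 26 13 8]
t=5: x=[25.1450 23.9700 14.1600 8.7250] k=[26 21 13 12]
t=6: x=[25.2750 20.5650 14.0150 12.1450] k=[22 18 17 13]
t=7: x=[21.4200 18.4350 16.5650 13.5800] k=[22 19 20 13]
t=8: x=[21.5650 19.5800 18.8400 14.0150] k=[20 23 19 13]
t=9: x=[20.4350 21.9850 18.7100 13.8700] k=[21 23 17 14]
t=10: x=[21.2900 21.8400 17.4350 14.4350] k=[23 23 16 14]
t=11: x=[23.0000 21.9850 16.7250 14.2900] k=[23 23 19 12]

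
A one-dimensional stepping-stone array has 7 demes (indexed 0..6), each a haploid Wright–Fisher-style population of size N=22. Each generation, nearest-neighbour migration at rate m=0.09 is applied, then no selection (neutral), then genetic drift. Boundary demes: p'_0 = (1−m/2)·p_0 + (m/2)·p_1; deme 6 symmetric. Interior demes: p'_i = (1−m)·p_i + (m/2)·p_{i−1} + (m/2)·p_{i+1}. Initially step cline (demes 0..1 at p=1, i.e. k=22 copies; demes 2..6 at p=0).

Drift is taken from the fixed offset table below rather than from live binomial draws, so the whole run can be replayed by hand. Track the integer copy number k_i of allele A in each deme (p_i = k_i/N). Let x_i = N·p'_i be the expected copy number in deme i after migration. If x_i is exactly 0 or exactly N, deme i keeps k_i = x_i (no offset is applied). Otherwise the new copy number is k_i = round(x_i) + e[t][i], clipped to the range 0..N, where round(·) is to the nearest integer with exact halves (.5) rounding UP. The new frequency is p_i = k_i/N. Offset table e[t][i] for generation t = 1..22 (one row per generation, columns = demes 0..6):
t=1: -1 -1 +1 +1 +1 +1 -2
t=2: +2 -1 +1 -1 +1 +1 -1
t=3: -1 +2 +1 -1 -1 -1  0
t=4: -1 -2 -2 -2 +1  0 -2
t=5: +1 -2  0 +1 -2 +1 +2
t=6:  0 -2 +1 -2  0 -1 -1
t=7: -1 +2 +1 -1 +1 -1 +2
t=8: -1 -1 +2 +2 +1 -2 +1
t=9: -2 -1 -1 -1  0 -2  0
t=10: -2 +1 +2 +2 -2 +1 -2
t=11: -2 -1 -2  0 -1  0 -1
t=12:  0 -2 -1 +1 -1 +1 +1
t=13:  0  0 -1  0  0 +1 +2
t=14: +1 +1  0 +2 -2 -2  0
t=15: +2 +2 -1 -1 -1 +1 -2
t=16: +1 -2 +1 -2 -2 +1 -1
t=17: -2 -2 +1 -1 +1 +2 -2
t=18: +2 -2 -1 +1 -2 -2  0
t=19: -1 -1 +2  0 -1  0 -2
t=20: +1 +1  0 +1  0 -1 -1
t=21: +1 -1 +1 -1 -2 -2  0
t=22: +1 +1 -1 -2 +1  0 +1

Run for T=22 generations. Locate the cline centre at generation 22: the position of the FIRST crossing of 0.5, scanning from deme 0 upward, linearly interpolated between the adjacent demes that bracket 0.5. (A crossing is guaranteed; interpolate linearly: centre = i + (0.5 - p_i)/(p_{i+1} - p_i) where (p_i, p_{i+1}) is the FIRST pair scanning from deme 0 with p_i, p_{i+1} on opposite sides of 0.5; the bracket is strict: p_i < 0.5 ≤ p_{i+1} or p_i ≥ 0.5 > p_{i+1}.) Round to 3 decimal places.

t=0: k=[22 22 0 0 0 0 0]
t=1: x=[22.0000 21.0100 0.9900 0.0000 0.0000 0.0000 0.0000] k=[22 20 2 0 0 0 0]
t=2: x=[21.9100 19.2800 2.7200 0.0900 0.0000 0.0000 0.0000] k=[22 18 4 0 0 0 0]
t=3: x=[21.8200 17.5500 4.4500 0.1800 0.0000 0.0000 0.0000] k=[21 20 5 0 0 0 0]
t=4: x=[20.9550 19.3700 5.4500 0.2250 0.0000 0.0000 0.0000] k=[20 17 3 0 0 0 0]
t=5: x=[19.8650 16.5050 3.4950 0.1350 0.0000 0.0000 0.0000] k=[21 15 3 1 0 0 0]
t=6: x=[20.7300 14.7300 3.4500 1.0450 0.0450 0.0000 0.0000] k=[21 13 4 0 0 0 0]
t=7: x=[20.6400 12.9550 4.2250 0.1800 0.0000 0.0000 0.0000] k=[20 15 5 0 0 0 0]
t=8: x=[19.7750 14.7750 5.2250 0.2250 0.0000 0.0000 0.0000] k=[19 14 7 2 0 0 0]
t=9: x=[18.7750 13.9100 7.0900 2.1350 0.0900 0.0000 0.0000] k=[17 13 6 1 0 0 0]
t=10: x=[16.8200 12.8650 6.0900 1.1800 0.0450 0.0000 0.0000] k=[15 14 8 3 0 0 0]
t=11: x=[14.9550 13.7750 8.0450 3.0900 0.1350 0.0000 0.0000] k=[13 13 6 3 0 0 0]
t=12: x=[13.0000 12.6850 6.1800 3.0000 0.1350 0.0000 0.0000] k=[13 11 5 4 0 0 0]
t=13: x=[12.9100 10.8200 5.2250 3.8650 0.1800 0.0000 0.0000] k=[13 11 4 4 0 0 0]
t=14: x=[12.9100 10.7750 4.3150 3.8200 0.1800 0.0000 0.0000] k=[14 12 4 6 0 0 0]
t=15: x=[13.9100 11.7300 4.4500 5.6400 0.2700 0.0000 0.0000] k=[16 14 3 5 0 0 0]
t=16: x=[15.9100 13.5950 3.5850 4.6850 0.2250 0.0000 0.0000] k=[17 12 5 3 0 0 0]
t=17: x=[16.7750 11.9100 5.2250 2.9550 0.1350 0.0000 0.0000] k=[15 10 6 2 1 0 0]
t=18: x=[14.7750 10.0450 6.0000 2.1350 1.0000 0.0450 0.0000] k=[17 8 5 3 0 0 0]
t=19: x=[16.5950 8.2700 5.0450 2.9550 0.1350 0.0000 0.0000] k=[16 7 7 3 0 0 0]
t=20: x=[15.5950 7.4050 6.8200 3.0450 0.1350 0.0000 0.0000] k=[17 8 7 4 0 0 0]
t=21: x=[16.5950 8.3600 6.9100 3.9550 0.1800 0.0000 0.0000] k=[18 7 8 3 0 0 0]
t=22: x=[17.5050 7.5400 7.7300 3.0900 0.1350 0.0000 0.0000] k=[19 9 7 1 1 0 0]

0.800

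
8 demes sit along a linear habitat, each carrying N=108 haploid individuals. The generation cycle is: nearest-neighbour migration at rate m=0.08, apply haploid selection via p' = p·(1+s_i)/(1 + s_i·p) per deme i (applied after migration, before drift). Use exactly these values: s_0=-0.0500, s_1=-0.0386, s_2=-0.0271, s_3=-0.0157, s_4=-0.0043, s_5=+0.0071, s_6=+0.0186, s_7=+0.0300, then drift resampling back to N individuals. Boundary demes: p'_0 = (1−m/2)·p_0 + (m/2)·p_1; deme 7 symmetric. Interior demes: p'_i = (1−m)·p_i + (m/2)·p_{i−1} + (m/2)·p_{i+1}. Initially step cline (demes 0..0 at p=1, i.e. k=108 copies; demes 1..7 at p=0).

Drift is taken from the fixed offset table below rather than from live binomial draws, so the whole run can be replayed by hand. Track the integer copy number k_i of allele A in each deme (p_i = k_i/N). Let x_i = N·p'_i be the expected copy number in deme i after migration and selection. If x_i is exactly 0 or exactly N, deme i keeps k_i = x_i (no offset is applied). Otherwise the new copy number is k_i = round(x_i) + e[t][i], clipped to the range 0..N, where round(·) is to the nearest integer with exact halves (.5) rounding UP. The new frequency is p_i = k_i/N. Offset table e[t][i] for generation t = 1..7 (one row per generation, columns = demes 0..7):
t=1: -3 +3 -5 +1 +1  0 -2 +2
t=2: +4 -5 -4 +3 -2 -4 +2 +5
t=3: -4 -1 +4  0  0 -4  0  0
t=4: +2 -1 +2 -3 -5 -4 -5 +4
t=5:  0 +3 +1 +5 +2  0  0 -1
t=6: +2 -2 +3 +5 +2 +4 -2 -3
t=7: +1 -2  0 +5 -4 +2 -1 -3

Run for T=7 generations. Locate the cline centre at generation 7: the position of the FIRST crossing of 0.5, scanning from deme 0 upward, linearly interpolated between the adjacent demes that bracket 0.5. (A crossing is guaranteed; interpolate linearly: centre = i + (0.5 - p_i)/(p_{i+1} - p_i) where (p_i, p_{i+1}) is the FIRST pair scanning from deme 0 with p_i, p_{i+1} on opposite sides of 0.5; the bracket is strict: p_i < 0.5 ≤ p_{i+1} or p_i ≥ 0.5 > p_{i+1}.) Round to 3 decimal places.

0.409

t=0: k=[108 0 0 0 0 0 0 0]
t=1: x=[103.4622 4.1597 0.0000 0.0000 0.0000 0.0000 0.0000 0.0000] k=[100 7 0 0 0 0 0 0]
t=2: x=[95.7332 10.0746 0.2724 0.0000 0.0000 0.0000 0.0000 0.0000] k=[100 5 0 0 0 0 0 0]
t=3: x=[95.6500 8.2935 0.1946 0.0000 0.0000 0.0000 0.0000 0.0000] k=[92 7 4 0 0 0 0 0]
t=4: x=[87.7702 9.9196 3.8565 0.1575 0.0000 0.0000 0.0000 0.0000] k=[90 9 6 0 0 0 0 0]
t=5: x=[85.8712 11.7029 5.7291 0.2362 0.0000 0.0000 0.0000 0.0000] k=[86 15 7 5 0 0 0 0]
t=6: x=[82.1654 16.9499 7.0566 4.8068 0.1991 0.0000 0.0000 0.0000] k=[84 15 10 10 2 0 0 0]
t=7: x=[80.1942 16.9888 9.9490 9.5415 2.2306 0.0806 0.0000 0.0000] k=[81 15 10 15 0 2 0 0]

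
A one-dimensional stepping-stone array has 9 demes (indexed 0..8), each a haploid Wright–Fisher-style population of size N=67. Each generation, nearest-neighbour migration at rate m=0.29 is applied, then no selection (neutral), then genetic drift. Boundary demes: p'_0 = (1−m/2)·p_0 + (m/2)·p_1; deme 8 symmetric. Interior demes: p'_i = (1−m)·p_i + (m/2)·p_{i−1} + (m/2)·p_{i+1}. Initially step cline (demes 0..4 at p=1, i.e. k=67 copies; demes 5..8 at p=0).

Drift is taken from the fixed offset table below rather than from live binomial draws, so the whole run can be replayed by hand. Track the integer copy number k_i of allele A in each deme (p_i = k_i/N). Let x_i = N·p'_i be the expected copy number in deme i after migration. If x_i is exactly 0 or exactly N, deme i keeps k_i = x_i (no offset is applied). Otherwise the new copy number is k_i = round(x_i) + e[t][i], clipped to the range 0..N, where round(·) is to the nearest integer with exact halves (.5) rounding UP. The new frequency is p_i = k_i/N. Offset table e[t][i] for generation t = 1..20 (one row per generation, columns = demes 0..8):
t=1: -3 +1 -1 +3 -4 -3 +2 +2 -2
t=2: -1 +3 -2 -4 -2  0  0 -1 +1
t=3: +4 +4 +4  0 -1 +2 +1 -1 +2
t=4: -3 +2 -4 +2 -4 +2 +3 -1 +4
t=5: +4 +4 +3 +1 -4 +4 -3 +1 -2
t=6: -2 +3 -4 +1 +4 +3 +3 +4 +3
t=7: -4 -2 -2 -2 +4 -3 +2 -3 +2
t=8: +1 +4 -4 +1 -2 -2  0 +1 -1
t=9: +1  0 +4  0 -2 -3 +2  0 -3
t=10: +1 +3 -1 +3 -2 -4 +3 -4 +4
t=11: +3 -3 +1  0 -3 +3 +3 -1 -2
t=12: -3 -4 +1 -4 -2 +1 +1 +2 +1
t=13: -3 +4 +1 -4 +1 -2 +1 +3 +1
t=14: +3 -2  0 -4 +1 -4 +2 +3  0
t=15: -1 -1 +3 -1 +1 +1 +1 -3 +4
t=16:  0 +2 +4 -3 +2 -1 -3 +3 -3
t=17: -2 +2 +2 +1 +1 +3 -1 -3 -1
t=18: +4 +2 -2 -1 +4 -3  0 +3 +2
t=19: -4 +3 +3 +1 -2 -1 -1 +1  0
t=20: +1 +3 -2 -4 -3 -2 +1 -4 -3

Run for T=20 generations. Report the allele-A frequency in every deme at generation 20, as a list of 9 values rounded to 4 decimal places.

t=0: k=[67 67 67 67 67 0 0 0 0]
t=1: x=[67.0000 67.0000 67.0000 67.0000 57.2850 9.7150 0.0000 0.0000 0.0000] k=[67 67 67 67 53 7 0 0 0]
t=2: x=[67.0000 67.0000 67.0000 64.9700 48.3600 12.6550 1.0150 0.0000 0.0000] k=[67 67 67 61 46 13 1 0 0]
t=3: x=[67.0000 67.0000 66.1300 59.6950 43.3900 16.0450 2.5950 0.1450 0.0000] k=[67 67 67 60 42 18 4 0 0]
t=4: x=[67.0000 67.0000 65.9850 58.4050 41.1300 19.4500 5.4500 0.5800 0.0000] k=[67 67 62 60 37 21 8 0 0]
t=5: x=[67.0000 66.2750 62.4350 56.9550 38.0150 21.4350 8.7250 1.1600 0.0000] k=[67 67 65 58 34 25 6 2 0]
t=6: x=[67.0000 66.7100 64.2750 55.5350 36.1750 23.5500 8.1750 2.2900 0.2900] k=[67 67 60 57 40 27 11 6 3]
t=7: x=[67.0000 65.9850 60.5800 54.9700 40.5800 26.5650 12.5950 6.2900 3.4350] k=[67 64 59 53 45 24 15 3 5]
t=8: x=[66.5650 63.7100 58.8550 52.7100 43.1150 25.7400 14.5650 5.0300 4.7100] k=[67 67 55 54 41 24 15 6 4]
t=9: x=[67.0000 65.2600 56.5950 52.2600 40.4200 25.1600 15.0000 7.0150 4.2900] k=[67 65 61 52 38 22 17 7 1]
t=10: x=[66.7100 64.7100 60.2750 51.2750 37.7100 23.5950 16.2750 7.5800 1.8700] k=[67 67 59 54 36 20 19 4 6]
t=11: x=[67.0000 65.8400 59.4350 52.1150 36.2900 22.1750 16.9700 6.4650 5.7100] k=[67 63 60 52 33 25 20 5 4]
t=12: x=[66.4200 63.1450 59.2750 50.4050 34.5950 25.4350 18.5500 7.0300 4.1450] k=[63 59 60 46 33 26 20 9 5]
t=13: x=[62.4200 59.7250 57.8250 46.1450 33.8700 26.1450 19.2750 10.0150 5.5800] k=[59 64 59 42 35 24 20 13 7]
t=14: x=[59.7250 62.5500 57.2600 43.4500 34.4200 25.0150 19.5650 13.1450 7.8700] k=[63 61 57 39 35 21 22 16 8]
t=15: x=[62.7100 60.7100 54.9700 41.0300 33.5500 23.1750 20.9850 15.7100 9.1600] k=[62 60 58 40 35 24 22 13 13]
t=16: x=[61.7100 60.0000 55.6800 41.8850 34.1300 25.3050 20.9850 14.3050 13.0000] k=[62 62 60 39 36 24 18 17 10]
t=17: x=[62.0000 61.7100 57.2450 41.6100 34.6950 24.8700 18.7250 16.1300 11.0150] k=[60 64 59 43 36 28 18 13 10]
t=18: x=[60.5800 62.6950 57.4050 44.3050 35.8550 27.7100 18.7250 13.2900 10.4350] k=[65 65 55 43 40 25 19 16 12]
t=19: x=[65.0000 63.5500 54.7100 44.3050 38.2600 26.3050 19.4350 15.8550 12.5800] k=[61 67 58 45 36 25 18 17 13]
t=20: x=[61.8700 64.8250 57.4200 45.5800 35.7100 25.5800 18.8700 16.5650 13.5800] k=[63 67 55 42 33 24 20 13 11]

[0.9403, 1.0000, 0.8209, 0.6269, 0.4925, 0.3582, 0.2985, 0.1940, 0.1642]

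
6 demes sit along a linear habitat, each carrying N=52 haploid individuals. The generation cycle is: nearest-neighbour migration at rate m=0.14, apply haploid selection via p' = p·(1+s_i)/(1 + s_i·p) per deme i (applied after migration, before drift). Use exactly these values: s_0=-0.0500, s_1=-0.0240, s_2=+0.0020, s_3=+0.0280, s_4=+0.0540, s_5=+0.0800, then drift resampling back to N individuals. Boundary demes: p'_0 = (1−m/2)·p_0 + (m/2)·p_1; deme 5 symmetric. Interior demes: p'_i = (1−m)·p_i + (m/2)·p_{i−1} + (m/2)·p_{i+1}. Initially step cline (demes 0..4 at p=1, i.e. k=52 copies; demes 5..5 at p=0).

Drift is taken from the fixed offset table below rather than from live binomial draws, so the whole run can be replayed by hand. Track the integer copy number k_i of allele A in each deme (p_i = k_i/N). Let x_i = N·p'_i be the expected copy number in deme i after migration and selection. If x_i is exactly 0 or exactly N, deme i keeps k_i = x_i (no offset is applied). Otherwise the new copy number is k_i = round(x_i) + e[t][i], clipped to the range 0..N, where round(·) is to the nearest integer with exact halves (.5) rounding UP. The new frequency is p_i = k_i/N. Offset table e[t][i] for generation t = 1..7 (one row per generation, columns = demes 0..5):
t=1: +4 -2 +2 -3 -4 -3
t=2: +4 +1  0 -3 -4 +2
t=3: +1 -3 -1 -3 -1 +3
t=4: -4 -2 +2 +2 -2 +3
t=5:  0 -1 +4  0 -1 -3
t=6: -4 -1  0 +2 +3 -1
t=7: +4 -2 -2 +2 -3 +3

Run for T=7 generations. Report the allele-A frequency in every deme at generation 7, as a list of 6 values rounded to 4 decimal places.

[1.0000, 0.8846, 0.9423, 0.9615, 0.6346, 0.4423]

t=0: k=[52 52 52 52 52 0]
t=1: x=[52.0000 52.0000 52.0000 52.0000 48.5341 3.9093] k=[52 52 52 52 45 1]
t=2: x=[52.0000 52.0000 52.0000 51.5232 42.8145 4.3789] k=[52 52 52 49 39 6]
t=3: x=[52.0000 52.0000 51.7904 48.5988 37.9361 8.8615] k=[52 52 51 46 37 12]
t=4: x=[52.0000 51.9283 50.7225 45.8709 36.4591 14.5424] k=[52 50 52 48 34 18]
t=5: x=[51.8527 50.2391 51.5808 47.4167 34.4762 20.0595] k=[52 49 52 47 33 17]
t=6: x=[51.7790 49.3598 51.4411 46.5071 33.4916 19.0389] k=[48 48 51 49 36 18]
t=7: x=[47.8065 48.1238 50.6526 48.3254 36.2337 20.2022] k=[52 46 49 50 33 23]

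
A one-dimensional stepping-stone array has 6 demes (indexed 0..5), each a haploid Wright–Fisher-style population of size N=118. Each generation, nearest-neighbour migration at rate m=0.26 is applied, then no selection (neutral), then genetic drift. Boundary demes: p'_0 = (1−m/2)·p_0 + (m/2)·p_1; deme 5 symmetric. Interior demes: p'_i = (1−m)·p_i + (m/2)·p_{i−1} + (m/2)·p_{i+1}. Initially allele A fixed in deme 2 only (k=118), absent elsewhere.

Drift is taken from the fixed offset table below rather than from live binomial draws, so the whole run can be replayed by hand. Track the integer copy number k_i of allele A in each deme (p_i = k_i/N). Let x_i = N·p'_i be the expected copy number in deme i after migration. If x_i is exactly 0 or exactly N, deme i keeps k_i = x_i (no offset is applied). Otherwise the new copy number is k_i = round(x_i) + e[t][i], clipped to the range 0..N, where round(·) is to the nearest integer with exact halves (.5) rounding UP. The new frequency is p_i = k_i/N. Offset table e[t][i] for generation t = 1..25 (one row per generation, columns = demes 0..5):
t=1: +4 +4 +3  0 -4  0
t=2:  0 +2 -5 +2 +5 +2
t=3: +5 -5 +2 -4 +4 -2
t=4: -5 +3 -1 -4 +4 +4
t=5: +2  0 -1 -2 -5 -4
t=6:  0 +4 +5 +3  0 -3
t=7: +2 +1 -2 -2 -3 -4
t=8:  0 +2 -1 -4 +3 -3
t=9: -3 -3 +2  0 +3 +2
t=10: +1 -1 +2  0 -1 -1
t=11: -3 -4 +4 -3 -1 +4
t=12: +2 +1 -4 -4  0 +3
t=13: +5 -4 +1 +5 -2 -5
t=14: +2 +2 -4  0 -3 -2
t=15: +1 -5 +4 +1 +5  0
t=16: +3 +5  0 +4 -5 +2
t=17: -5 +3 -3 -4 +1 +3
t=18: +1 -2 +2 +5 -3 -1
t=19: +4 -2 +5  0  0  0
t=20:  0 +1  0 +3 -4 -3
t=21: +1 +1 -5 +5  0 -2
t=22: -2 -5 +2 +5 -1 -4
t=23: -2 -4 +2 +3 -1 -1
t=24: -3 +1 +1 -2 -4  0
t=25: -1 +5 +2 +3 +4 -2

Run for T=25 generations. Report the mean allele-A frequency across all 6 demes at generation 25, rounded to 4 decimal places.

0.1751

t=0: k=[0 0 118 0 0 0]
t=1: x=[0.0000 15.3400 87.3200 15.3400 0.0000 0.0000] k=[0 19 90 15 0 0]
t=2: x=[2.4700 25.7600 71.0200 22.8000 1.9500 0.0000] k=[2 28 66 25 7 0]
t=3: x=[5.3800 29.5600 55.7300 27.9900 8.4300 0.9100] k=[10 25 58 24 12 0]
t=4: x=[11.9500 27.3400 49.2900 26.8600 12.0000 1.5600] k=[7 30 48 23 16 6]
t=5: x=[9.9900 29.3500 42.4100 25.3400 15.6100 7.3000] k=[12 29 41 23 11 3]
t=6: x=[14.2100 28.3500 37.1000 23.7800 11.5200 4.0400] k=[14 32 42 27 12 1]
t=7: x=[16.3400 30.9600 38.7500 27.0000 12.5200 2.4300] k=[18 32 37 25 10 0]
t=8: x=[19.8200 30.8300 34.7900 24.6100 10.6500 1.3000] k=[20 33 34 21 14 0]
t=9: x=[21.6900 31.4400 32.1800 21.7800 13.0900 1.8200] k=[19 28 34 22 16 4]
t=10: x=[20.1700 27.6100 31.6600 22.7800 15.2200 5.5600] k=[21 27 34 23 14 5]
t=11: x=[21.7800 27.1300 31.6600 23.2600 14.0000 6.1700] k=[19 23 36 20 13 10]
t=12: x=[19.5200 24.1700 32.2300 21.1700 13.5200 10.3900] k=[22 25 28 17 14 13]
t=13: x=[22.3900 25.0000 26.1800 18.0400 14.2600 13.1300] k=[27 21 27 23 12 8]
t=14: x=[26.2200 22.5600 25.7000 22.0900 12.9100 8.5200] k=[28 25 22 22 10 7]
t=15: x=[27.6100 25.0000 22.3900 20.4400 11.1700 7.3900] k=[29 20 26 21 16 7]
t=16: x=[27.8300 21.9500 24.5700 21.0000 15.4800 8.1700] k=[31 27 25 25 10 10]
t=17: x=[30.4800 27.2600 25.2600 23.0500 11.9500 10.0000] k=[25 30 22 19 13 13]
t=18: x=[25.6500 28.3100 22.6500 18.6100 13.7800 13.0000] k=[27 26 25 24 11 12]
t=19: x=[26.8700 26.0000 25.0000 22.4400 12.8200 11.8700] k=[31 24 30 22 13 12]
t=20: x=[30.0900 25.6900 28.1800 21.8700 14.0400 12.1300] k=[30 27 28 25 10 9]
t=21: x=[29.6100 27.5200 27.4800 23.4400 11.8200 9.1300] k=[31 29 22 28 12 7]
t=22: x=[30.7400 28.3500 23.6900 25.1400 13.4300 7.6500] k=[29 23 26 30 12 4]
t=23: x=[28.2200 24.1700 26.1300 27.1400 13.3000 5.0400] k=[26 20 28 30 12 4]
t=24: x=[25.2200 21.8200 27.2200 27.4000 13.3000 5.0400] k=[22 23 28 25 9 5]
t=25: x=[22.1300 23.5200 26.9600 23.3100 10.5600 5.5200] k=[21 29 29 26 15 4]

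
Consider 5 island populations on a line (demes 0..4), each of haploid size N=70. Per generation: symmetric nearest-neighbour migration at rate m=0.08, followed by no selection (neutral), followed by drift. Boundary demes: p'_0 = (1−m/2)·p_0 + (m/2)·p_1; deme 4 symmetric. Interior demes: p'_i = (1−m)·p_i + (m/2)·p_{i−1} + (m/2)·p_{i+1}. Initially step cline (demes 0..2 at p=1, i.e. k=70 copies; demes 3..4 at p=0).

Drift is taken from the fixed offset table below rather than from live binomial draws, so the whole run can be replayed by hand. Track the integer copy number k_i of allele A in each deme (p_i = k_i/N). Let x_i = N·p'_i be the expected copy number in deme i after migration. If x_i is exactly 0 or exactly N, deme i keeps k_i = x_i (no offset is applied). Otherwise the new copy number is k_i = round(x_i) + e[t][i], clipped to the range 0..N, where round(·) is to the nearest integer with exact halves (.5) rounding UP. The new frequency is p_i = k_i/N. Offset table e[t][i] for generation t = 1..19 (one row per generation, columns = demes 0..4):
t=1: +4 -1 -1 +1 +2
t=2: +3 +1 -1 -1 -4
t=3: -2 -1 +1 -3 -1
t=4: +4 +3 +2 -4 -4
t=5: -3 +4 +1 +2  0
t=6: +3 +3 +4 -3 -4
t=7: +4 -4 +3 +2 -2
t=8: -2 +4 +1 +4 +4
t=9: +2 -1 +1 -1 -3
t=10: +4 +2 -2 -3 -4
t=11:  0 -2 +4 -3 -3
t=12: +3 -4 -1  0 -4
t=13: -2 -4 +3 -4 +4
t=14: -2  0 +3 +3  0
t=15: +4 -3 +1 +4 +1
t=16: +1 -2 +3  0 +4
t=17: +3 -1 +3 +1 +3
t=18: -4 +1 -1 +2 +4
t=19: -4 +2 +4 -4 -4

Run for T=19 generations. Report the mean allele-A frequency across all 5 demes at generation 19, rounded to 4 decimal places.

0.6257

t=0: k=[70 70 70 0 0]
t=1: x=[70.0000 70.0000 67.2000 2.8000 0.0000] k=[70 70 66 4 0]
t=2: x=[70.0000 69.8400 63.6800 6.3200 0.1600] k=[70 70 63 5 0]
t=3: x=[70.0000 69.7200 60.9600 7.1200 0.2000] k=[70 69 62 4 0]
t=4: x=[69.9600 68.7600 59.9600 6.1600 0.1600] k=[70 70 62 2 0]
t=5: x=[70.0000 69.6800 59.9200 4.3200 0.0800] k=[70 70 61 6 0]
t=6: x=[70.0000 69.6400 59.1600 7.9600 0.2400] k=[70 70 63 5 0]
t=7: x=[70.0000 69.7200 60.9600 7.1200 0.2000] k=[70 66 64 9 0]
t=8: x=[69.8400 66.0800 61.8800 10.8400 0.3600] k=[68 70 63 15 4]
t=9: x=[68.0800 69.6400 61.3600 16.4800 4.4400] k=[70 69 62 15 1]
t=10: x=[69.9600 68.7600 60.4000 16.3200 1.5600] k=[70 70 58 13 0]
t=11: x=[70.0000 69.5200 56.6800 14.2800 0.5200] k=[70 68 61 11 0]
t=12: x=[69.9200 67.8000 59.2800 12.5600 0.4400] k=[70 64 58 13 0]
t=13: x=[69.7600 64.0000 56.4400 14.2800 0.5200] k=[68 60 59 10 5]
t=14: x=[67.6800 60.2800 57.0800 11.7600 5.2000] k=[66 60 60 15 5]
t=15: x=[65.7600 60.2400 58.2000 16.4000 5.4000] k=[70 57 59 20 6]
t=16: x=[69.4800 57.6000 57.3600 21.0000 6.5600] k=[70 56 60 21 11]
t=17: x=[69.4400 56.7200 58.2800 22.1600 11.4000] k=[70 56 61 23 14]
t=18: x=[69.4400 56.7600 59.2800 24.1600 14.3600] k=[65 58 58 26 18]
t=19: x=[64.7200 58.2800 56.7200 26.9600 18.3200] k=[61 60 61 23 14]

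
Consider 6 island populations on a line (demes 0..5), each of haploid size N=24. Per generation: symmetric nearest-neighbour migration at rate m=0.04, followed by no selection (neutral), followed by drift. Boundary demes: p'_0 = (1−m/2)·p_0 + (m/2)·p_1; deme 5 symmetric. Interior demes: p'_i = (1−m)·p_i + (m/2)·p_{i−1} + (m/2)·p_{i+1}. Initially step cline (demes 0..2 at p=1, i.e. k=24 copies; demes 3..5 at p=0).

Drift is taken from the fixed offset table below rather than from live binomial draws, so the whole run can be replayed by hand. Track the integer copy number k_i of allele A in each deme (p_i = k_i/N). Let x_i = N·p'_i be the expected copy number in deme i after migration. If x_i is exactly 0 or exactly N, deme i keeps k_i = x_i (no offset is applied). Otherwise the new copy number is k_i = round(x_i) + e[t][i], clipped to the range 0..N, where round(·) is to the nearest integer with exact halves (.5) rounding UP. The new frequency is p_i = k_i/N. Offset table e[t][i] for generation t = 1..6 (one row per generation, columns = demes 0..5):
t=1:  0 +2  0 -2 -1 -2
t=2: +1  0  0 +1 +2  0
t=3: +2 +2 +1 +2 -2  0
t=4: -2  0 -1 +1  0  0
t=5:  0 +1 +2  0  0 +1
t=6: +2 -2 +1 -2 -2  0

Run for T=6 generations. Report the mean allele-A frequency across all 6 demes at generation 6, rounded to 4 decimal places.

0.5139

t=0: k=[24 24 24 0 0 0]
t=1: x=[24.0000 24.0000 23.5200 0.4800 0.0000 0.0000] k=[24 24 24 0 0 0]
t=2: x=[24.0000 24.0000 23.5200 0.4800 0.0000 0.0000] k=[24 24 24 1 0 0]
t=3: x=[24.0000 24.0000 23.5400 1.4400 0.0200 0.0000] k=[24 24 24 3 0 0]
t=4: x=[24.0000 24.0000 23.5800 3.3600 0.0600 0.0000] k=[24 24 23 4 0 0]
t=5: x=[24.0000 23.9800 22.6400 4.3000 0.0800 0.0000] k=[24 24 24 4 0 0]
t=6: x=[24.0000 24.0000 23.6000 4.3200 0.0800 0.0000] k=[24 24 24 2 0 0]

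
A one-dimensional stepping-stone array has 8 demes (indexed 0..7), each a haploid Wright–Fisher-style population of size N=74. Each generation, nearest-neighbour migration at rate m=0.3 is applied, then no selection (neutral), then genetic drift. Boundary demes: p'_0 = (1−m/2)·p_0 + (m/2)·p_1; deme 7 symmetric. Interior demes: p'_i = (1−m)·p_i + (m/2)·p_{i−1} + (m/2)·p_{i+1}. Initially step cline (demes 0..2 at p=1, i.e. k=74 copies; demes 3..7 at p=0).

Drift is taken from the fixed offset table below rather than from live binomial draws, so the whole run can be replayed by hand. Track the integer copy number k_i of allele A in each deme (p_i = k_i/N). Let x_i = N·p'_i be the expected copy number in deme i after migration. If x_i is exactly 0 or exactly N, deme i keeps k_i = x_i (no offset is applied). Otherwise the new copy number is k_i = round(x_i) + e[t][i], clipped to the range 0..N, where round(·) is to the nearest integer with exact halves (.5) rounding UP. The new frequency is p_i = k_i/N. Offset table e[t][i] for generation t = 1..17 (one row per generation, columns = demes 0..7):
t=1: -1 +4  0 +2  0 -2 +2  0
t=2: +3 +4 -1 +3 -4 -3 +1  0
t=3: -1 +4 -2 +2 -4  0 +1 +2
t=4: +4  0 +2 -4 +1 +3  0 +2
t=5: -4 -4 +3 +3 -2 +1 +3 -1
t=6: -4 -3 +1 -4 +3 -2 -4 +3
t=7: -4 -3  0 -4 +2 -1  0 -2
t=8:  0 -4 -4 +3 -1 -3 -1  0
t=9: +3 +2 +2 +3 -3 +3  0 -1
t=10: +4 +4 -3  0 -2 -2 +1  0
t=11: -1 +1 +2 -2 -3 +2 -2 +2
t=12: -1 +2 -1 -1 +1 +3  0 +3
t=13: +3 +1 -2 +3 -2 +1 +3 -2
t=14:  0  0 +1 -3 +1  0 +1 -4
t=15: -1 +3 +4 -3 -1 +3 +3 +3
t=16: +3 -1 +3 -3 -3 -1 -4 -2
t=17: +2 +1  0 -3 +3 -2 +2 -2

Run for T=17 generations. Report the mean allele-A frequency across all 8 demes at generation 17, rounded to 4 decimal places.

t=0: k=[74 74 74 0 0 0 0 0]
t=1: x=[74.0000 74.0000 62.9000 11.1000 0.0000 0.0000 0.0000 0.0000] k=[74 74 63 13 0 0 0 0]
t=2: x=[74.0000 72.3500 57.1500 18.5500 1.9500 0.0000 0.0000 0.0000] k=[74 74 56 22 0 0 0 0]
t=3: x=[74.0000 71.3000 53.6000 23.8000 3.3000 0.0000 0.0000 0.0000] k=[74 74 52 26 0 0 0 0]
t=4: x=[74.0000 70.7000 51.4000 26.0000 3.9000 0.0000 0.0000 0.0000] k=[74 71 53 22 5 0 0 0]
t=5: x=[73.5500 68.7500 51.0500 24.1000 6.8000 0.7500 0.0000 0.0000] k=[70 65 54 27 5 2 0 0]
t=6: x=[69.2500 64.1000 51.6000 27.7500 7.8500 2.1500 0.3000 0.0000] k=[65 61 53 24 11 0 0 0]
t=7: x=[64.4000 60.4000 49.8500 26.4000 11.3000 1.6500 0.0000 0.0000] k=[60 57 50 22 13 1 0 0]
t=8: x=[59.5500 56.4000 46.8500 24.8500 12.5500 2.6500 0.1500 0.0000] k=[60 52 43 28 12 0 0 0]
t=9: x=[58.8000 51.8500 42.1000 27.8500 12.6000 1.8000 0.0000 0.0000] k=[62 54 44 31 10 5 0 0]
t=10: x=[60.8000 53.7000 43.5500 29.8000 12.4000 5.0000 0.7500 0.0000] k=[65 58 41 30 10 3 2 0]
t=11: x=[63.9500 56.5000 41.9000 28.6500 11.9500 3.9000 1.8500 0.3000] k=[63 58 44 27 9 6 0 2]
t=12: x=[62.2500 56.6500 43.5500 26.8500 11.2500 5.5500 1.2000 1.7000] k=[61 59 43 26 12 9 1 5]
t=13: x=[60.7000 56.9000 42.8500 26.4500 13.6500 8.2500 2.8000 4.4000] k=[64 58 41 29 12 9 6 2]
t=14: x=[63.1000 56.3500 41.7500 28.2500 14.1000 9.0000 5.8500 2.6000] k=[63 56 43 25 15 9 7 0]
t=15: x=[61.9500 55.1000 42.2500 26.2000 15.6000 9.6000 6.2500 1.0500] k=[61 58 46 23 15 13 9 4]
t=16: x=[60.5500 56.6500 44.3500 25.2500 15.9000 12.7000 8.8500 4.7500] k=[64 56 47 22 13 12 5 3]
t=17: x=[62.8000 55.8500 44.6000 24.4000 14.2000 11.1000 5.7500 3.3000] k=[65 57 45 21 17 9 8 1]

0.3767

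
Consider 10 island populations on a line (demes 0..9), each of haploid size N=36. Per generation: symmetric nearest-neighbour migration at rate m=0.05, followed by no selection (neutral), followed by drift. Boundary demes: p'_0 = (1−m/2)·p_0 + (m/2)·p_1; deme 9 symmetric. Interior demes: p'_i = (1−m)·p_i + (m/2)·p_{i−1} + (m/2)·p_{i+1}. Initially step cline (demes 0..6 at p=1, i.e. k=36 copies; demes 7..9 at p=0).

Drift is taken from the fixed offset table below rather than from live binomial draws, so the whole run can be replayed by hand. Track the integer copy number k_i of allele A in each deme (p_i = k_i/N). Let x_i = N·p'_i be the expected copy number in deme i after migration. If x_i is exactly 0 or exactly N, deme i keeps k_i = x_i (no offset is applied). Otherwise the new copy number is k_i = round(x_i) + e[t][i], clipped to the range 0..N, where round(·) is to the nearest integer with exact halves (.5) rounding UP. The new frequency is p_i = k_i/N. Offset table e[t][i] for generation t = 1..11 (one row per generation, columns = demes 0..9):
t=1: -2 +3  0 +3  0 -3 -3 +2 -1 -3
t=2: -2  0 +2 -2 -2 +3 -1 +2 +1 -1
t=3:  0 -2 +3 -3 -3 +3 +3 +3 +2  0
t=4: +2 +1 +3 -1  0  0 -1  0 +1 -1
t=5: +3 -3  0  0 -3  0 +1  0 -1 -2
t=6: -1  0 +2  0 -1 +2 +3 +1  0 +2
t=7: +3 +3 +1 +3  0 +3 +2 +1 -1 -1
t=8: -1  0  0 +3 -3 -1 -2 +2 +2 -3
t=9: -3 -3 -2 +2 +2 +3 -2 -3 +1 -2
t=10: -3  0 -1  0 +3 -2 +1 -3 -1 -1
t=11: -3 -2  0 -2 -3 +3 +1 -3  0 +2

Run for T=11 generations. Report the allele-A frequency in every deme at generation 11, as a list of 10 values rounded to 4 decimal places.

t=0: k=[36 36 36 36 36 36 36 0 0 0]
t=1: x=[36.0000 36.0000 36.0000 36.0000 36.0000 36.0000 35.1000 0.9000 0.0000 0.0000] k=[36 36 36 36 36 36 32 3 0 0]
t=2: x=[36.0000 36.0000 36.0000 36.0000 36.0000 35.9000 31.3750 3.6500 0.0750 0.0000] k=[36 36 36 36 36 36 30 6 1 0]
t=3: x=[36.0000 36.0000 36.0000 36.0000 36.0000 35.8500 29.5500 6.4750 1.1000 0.0250] k=[36 36 36 36 36 36 33 9 3 0]
t=4: x=[36.0000 36.0000 36.0000 36.0000 36.0000 35.9250 32.4750 9.4500 3.0750 0.0750] k=[36 36 36 36 36 36 31 9 4 0]
t=5: x=[36.0000 36.0000 36.0000 36.0000 36.0000 35.8750 30.5750 9.4250 4.0250 0.1000] k=[36 36 36 36 36 36 32 9 3 0]
t=6: x=[36.0000 36.0000 36.0000 36.0000 36.0000 35.9000 31.5250 9.4250 3.0750 0.0750] k=[36 36 36 36 36 36 35 10 3 2]
t=7: x=[36.0000 36.0000 36.0000 36.0000 36.0000 35.9750 34.4000 10.4500 3.1500 2.0250] k=[36 36 36 36 36 36 36 11 2 1]
t=8: x=[36.0000 36.0000 36.0000 36.0000 36.0000 36.0000 35.3750 11.4000 2.2000 1.0250] k=[36 36 36 36 36 36 33 13 4 0]
t=9: x=[36.0000 36.0000 36.0000 36.0000 36.0000 35.9250 32.5750 13.2750 4.1250 0.1000] k=[36 36 36 36 36 36 31 10 5 0]
t=10: x=[36.0000 36.0000 36.0000 36.0000 36.0000 35.8750 30.6000 10.4000 5.0000 0.1250] k=[36 36 36 36 36 34 32 7 4 0]
t=11: x=[36.0000 36.0000 36.0000 36.0000 35.9500 34.0000 31.4250 7.5500 3.9750 0.1000] k=[36 36 36 36 33 36 32 5 4 2]

[1.0000, 1.0000, 1.0000, 1.0000, 0.9167, 1.0000, 0.8889, 0.1389, 0.1111, 0.0556]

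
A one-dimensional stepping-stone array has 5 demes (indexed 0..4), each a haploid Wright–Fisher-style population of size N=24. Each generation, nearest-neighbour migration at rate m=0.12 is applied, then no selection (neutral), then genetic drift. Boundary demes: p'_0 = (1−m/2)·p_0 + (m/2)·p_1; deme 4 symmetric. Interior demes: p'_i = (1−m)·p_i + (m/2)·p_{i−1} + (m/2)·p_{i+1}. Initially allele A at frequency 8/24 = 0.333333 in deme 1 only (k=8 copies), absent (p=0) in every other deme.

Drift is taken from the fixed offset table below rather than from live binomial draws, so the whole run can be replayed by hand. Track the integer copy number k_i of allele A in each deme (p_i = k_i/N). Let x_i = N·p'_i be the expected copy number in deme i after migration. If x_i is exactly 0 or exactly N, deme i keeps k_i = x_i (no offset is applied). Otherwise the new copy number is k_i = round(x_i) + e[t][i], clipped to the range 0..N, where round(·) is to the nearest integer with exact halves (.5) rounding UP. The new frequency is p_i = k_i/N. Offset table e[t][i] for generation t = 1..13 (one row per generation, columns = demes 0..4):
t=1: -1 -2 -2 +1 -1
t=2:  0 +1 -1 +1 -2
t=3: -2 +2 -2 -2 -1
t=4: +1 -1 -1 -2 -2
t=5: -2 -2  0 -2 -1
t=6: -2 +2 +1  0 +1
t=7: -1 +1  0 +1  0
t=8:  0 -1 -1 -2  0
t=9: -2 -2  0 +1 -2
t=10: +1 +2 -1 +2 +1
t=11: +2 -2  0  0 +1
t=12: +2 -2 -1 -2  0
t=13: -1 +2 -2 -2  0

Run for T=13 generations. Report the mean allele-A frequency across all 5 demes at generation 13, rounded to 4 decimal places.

0.0500

t=0: k=[0 8 0 0 0]
t=1: x=[0.4800 7.0400 0.4800 0.0000 0.0000] k=[0 5 0 0 0]
t=2: x=[0.3000 4.4000 0.3000 0.0000 0.0000] k=[0 5 0 0 0]
t=3: x=[0.3000 4.4000 0.3000 0.0000 0.0000] k=[0 6 0 0 0]
t=4: x=[0.3600 5.2800 0.3600 0.0000 0.0000] k=[1 4 0 0 0]
t=5: x=[1.1800 3.5800 0.2400 0.0000 0.0000] k=[0 2 0 0 0]
t=6: x=[0.1200 1.7600 0.1200 0.0000 0.0000] k=[0 4 1 0 0]
t=7: x=[0.2400 3.5800 1.1200 0.0600 0.0000] k=[0 5 1 1 0]
t=8: x=[0.3000 4.4600 1.2400 0.9400 0.0600] k=[0 3 0 0 0]
t=9: x=[0.1800 2.6400 0.1800 0.0000 0.0000] k=[0 1 0 0 0]
t=10: x=[0.0600 0.8800 0.0600 0.0000 0.0000] k=[1 3 0 0 0]
t=11: x=[1.1200 2.7000 0.1800 0.0000 0.0000] k=[3 1 0 0 0]
t=12: x=[2.8800 1.0600 0.0600 0.0000 0.0000] k=[5 0 0 0 0]
t=13: x=[4.7000 0.3000 0.0000 0.0000 0.0000] k=[4 2 0 0 0]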